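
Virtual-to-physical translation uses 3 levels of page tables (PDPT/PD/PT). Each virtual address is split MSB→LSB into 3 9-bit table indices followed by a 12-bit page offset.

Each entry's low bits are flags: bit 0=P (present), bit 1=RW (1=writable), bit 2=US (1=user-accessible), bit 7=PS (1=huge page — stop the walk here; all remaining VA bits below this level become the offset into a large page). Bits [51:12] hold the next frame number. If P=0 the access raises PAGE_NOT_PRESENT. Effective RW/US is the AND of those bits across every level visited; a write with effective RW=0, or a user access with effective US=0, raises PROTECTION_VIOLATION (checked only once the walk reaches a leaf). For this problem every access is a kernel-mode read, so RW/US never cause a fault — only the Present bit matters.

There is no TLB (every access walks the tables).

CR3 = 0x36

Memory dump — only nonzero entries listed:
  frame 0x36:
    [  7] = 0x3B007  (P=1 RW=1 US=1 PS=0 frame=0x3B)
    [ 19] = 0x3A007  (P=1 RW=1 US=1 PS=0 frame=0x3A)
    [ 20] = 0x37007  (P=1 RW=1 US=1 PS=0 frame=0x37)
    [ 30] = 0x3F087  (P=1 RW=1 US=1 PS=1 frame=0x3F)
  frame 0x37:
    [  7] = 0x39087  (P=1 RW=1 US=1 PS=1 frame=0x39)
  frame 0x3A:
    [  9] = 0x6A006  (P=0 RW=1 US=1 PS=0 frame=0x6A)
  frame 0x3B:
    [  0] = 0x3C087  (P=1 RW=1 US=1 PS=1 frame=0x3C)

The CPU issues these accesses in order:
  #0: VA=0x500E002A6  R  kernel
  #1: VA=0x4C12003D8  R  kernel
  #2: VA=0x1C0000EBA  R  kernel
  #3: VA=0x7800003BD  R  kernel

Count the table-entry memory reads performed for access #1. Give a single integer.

Per-access translation:
#0 VA=0x500E002A6 (r,kernel):
  [0] read 0x36 idx=20: raw=0x37007 flags P=1 W=1 U=1 S=0
  [1] read 0x37 idx=7: raw=0x39087 flags P=1 W=1 U=1 S=1
  ✓ 0x392A6 (huge @L1)  — 2 lookups
#1 VA=0x4C12003D8 (r,kernel):
  [0] read 0x36 idx=19: raw=0x3A007 flags P=1 W=1 U=1 S=0
  [1] read 0x3A idx=9: raw=0x6A006 flags P=0 W=1 U=1 S=0
  → PAGE_NOT_PRESENT  (2 entries read)
#2 VA=0x1C0000EBA (r,kernel):
  [0] read 0x36 idx=7: raw=0x3B007 flags P=1 W=1 U=1 S=0
  [1] read 0x3B idx=0: raw=0x3C087 flags P=1 W=1 U=1 S=1
  ✓ 0x3CEBA (huge @L1)  — 2 lookups
#3 VA=0x7800003BD (r,kernel):
  [0] read 0x36 idx=30: raw=0x3F087 flags P=1 W=1 U=1 S=1
  ✓ 0x3F3BD (huge @L0)  — 1 lookups

Entries read for #1: 2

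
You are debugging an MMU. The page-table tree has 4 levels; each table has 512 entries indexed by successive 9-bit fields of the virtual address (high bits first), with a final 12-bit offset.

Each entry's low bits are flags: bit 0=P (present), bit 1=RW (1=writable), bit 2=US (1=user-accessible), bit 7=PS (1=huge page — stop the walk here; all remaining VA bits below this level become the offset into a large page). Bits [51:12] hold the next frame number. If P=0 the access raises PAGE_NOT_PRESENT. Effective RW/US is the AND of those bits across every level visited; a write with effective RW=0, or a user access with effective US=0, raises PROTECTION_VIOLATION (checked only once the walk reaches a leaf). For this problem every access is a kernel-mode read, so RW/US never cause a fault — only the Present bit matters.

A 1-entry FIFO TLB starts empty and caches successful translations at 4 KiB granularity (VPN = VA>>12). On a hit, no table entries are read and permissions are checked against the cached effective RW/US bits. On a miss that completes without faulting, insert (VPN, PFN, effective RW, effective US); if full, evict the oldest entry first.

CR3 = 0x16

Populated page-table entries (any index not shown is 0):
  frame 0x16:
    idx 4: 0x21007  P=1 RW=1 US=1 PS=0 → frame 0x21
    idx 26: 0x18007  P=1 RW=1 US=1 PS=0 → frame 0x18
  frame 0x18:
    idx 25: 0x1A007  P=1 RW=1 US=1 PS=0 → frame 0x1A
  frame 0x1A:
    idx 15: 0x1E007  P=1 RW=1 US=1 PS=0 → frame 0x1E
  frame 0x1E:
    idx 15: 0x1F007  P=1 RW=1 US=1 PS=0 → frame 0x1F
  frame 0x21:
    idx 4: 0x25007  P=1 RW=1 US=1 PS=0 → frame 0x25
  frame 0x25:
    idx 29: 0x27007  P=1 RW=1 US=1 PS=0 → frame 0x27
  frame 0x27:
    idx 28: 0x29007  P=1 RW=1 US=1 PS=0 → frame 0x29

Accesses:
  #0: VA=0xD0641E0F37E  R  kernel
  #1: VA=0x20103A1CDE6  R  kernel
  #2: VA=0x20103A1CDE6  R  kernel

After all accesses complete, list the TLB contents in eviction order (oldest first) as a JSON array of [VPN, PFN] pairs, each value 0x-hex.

Per-access translation:
#0 VA=0xD0641E0F37E (r,kernel):
  lvl0: tbl 0x16, slot 26 ⇒ 0x18007 (P1/RW1/US1/PS0)
  lvl1: tbl 0x18, slot 25 ⇒ 0x1A007 (P1/RW1/US1/PS0)
  lvl2: tbl 0x1A, slot 15 ⇒ 0x1E007 (P1/RW1/US1/PS0)
  lvl3: tbl 0x1E, slot 15 ⇒ 0x1F007 (P1/RW1/US1/PS0)
  ✓ 0x1F37E  — 4 lookups
#1 VA=0x20103A1CDE6 (r,kernel):
  lvl0: tbl 0x16, slot 4 ⇒ 0x21007 (P1/RW1/US1/PS0)
  lvl1: tbl 0x21, slot 4 ⇒ 0x25007 (P1/RW1/US1/PS0)
  lvl2: tbl 0x25, slot 29 ⇒ 0x27007 (P1/RW1/US1/PS0)
  lvl3: tbl 0x27, slot 28 ⇒ 0x29007 (P1/RW1/US1/PS0)
  ✓ 0x29DE6  — 4 lookups
#2 VA=0x20103A1CDE6 (r,kernel):
  TLB hit vpn=0x20103A1C → PA=0x29DE6

TLB: [["0x20103A1C", "0x29"]]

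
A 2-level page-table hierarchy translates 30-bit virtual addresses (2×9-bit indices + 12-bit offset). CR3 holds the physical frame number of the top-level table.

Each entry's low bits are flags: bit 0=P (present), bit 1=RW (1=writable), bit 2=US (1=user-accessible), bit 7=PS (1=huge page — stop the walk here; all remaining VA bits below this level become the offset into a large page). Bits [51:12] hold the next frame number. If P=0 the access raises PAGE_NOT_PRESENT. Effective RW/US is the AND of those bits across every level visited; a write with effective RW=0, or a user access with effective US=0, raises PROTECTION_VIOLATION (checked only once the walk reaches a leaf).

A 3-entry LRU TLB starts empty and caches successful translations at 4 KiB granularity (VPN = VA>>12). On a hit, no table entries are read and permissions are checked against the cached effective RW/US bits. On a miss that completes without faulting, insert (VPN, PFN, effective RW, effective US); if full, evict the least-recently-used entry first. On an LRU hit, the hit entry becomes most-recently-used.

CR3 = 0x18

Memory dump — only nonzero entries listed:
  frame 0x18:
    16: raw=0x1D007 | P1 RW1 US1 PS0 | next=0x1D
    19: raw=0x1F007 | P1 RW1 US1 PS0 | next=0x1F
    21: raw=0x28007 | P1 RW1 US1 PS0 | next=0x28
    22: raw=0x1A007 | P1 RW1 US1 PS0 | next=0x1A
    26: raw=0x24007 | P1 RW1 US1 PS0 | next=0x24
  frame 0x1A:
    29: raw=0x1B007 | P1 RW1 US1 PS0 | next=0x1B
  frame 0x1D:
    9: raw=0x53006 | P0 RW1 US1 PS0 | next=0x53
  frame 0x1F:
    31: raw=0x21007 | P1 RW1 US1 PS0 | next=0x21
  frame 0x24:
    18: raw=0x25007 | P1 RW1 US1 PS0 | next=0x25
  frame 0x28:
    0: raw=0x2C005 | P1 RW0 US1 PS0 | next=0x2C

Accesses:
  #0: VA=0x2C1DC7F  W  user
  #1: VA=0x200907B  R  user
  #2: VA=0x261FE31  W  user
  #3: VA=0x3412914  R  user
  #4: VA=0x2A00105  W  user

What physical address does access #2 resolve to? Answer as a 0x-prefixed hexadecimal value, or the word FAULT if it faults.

Trace:
#0 VA=0x2C1DC7F (w,user):
  L0: frame=0x18 idx=22 entry=0x1A007 [P=1 RW=1 US=1 PS=0]
  L1: frame=0x1A idx=29 entry=0x1B007 [P=1 RW=1 US=1 PS=0]
  ⇒ phys 0x1BC7F  [2 reads]
#1 VA=0x200907B (r,user):
  L0: frame=0x18 idx=16 entry=0x1D007 [P=1 RW=1 US=1 PS=0]
  L1: frame=0x1D idx=9 entry=0x53006 [P=0 RW=1 US=1 PS=0]
  → PAGE_NOT_PRESENT  (2 entries read)
#2 VA=0x261FE31 (w,user):
  L0: frame=0x18 idx=19 entry=0x1F007 [P=1 RW=1 US=1 PS=0]
  L1: frame=0x1F idx=31 entry=0x21007 [P=1 RW=1 US=1 PS=0]
  ⇒ phys 0x21E31  [2 reads]
#3 VA=0x3412914 (r,user):
  L0: frame=0x18 idx=26 entry=0x24007 [P=1 RW=1 US=1 PS=0]
  L1: frame=0x24 idx=18 entry=0x25007 [P=1 RW=1 US=1 PS=0]
  ⇒ phys 0x25914  [2 reads]
#4 VA=0x2A00105 (w,user):
  L0: frame=0x18 idx=21 entry=0x28007 [P=1 RW=1 US=1 PS=0]
  L1: frame=0x28 idx=0 entry=0x2C005 [P=1 RW=0 US=1 PS=0]
  → PROTECTION_VIOLATION  (2 entries read)

Access #2 PA: 0x21E31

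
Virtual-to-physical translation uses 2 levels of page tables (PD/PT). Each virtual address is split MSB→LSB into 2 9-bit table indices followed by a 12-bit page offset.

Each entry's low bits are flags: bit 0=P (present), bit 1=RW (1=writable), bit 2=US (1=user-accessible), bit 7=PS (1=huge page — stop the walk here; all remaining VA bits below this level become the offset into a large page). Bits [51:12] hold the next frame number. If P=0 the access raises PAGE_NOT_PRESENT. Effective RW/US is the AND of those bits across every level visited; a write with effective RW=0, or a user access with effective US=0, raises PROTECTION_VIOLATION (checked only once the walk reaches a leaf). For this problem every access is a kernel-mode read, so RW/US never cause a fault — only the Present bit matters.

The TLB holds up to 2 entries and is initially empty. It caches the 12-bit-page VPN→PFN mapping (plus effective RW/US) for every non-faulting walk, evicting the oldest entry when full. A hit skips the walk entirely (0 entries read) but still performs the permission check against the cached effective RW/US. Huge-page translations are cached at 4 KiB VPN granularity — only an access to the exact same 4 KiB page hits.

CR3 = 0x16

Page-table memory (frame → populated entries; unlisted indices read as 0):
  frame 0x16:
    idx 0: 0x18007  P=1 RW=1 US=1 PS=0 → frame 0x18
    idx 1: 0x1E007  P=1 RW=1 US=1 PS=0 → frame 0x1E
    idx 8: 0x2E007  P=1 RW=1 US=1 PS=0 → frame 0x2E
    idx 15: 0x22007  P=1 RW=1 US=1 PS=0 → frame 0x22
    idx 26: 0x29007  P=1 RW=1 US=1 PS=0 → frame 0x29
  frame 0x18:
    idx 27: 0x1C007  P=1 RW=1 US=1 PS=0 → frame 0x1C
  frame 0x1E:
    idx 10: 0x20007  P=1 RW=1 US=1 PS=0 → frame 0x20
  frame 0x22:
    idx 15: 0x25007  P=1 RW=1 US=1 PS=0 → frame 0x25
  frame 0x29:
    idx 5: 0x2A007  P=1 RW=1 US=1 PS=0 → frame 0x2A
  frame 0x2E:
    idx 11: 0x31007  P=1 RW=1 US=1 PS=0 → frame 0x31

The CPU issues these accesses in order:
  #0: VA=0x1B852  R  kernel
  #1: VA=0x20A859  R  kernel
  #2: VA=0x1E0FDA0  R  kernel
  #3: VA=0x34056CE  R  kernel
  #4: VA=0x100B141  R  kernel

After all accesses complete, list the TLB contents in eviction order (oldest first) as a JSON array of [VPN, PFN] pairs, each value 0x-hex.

Trace:
#0 VA=0x1B852 (r,kernel):
  L0 @0x16[0] → 0x18007  P=1,RW=1,US=1,PS=0
  L1 @0x18[27] → 0x1C007  P=1,RW=1,US=1,PS=0
  ⇒ phys 0x1C852  [2 reads]
#1 VA=0x20A859 (r,kernel):
  L0 @0x16[1] → 0x1E007  P=1,RW=1,US=1,PS=0
  L1 @0x1E[10] → 0x20007  P=1,RW=1,US=1,PS=0
  ⇒ phys 0x20859  [2 reads]
#2 VA=0x1E0FDA0 (r,kernel):
  L0 @0x16[15] → 0x22007  P=1,RW=1,US=1,PS=0
  L1 @0x22[15] → 0x25007  P=1,RW=1,US=1,PS=0
  ⇒ phys 0x25DA0  [2 reads]
#3 VA=0x34056CE (r,kernel):
  L0 @0x16[26] → 0x29007  P=1,RW=1,US=1,PS=0
  L1 @0x29[5] → 0x2A007  P=1,RW=1,US=1,PS=0
  ⇒ phys 0x2A6CE  [2 reads]
#4 VA=0x100B141 (r,kernel):
  L0 @0x16[8] → 0x2E007  P=1,RW=1,US=1,PS=0
  L1 @0x2E[11] → 0x31007  P=1,RW=1,US=1,PS=0
  ⇒ phys 0x31141  [2 reads]

TLB: [["0x3405", "0x2A"], ["0x100B", "0x31"]]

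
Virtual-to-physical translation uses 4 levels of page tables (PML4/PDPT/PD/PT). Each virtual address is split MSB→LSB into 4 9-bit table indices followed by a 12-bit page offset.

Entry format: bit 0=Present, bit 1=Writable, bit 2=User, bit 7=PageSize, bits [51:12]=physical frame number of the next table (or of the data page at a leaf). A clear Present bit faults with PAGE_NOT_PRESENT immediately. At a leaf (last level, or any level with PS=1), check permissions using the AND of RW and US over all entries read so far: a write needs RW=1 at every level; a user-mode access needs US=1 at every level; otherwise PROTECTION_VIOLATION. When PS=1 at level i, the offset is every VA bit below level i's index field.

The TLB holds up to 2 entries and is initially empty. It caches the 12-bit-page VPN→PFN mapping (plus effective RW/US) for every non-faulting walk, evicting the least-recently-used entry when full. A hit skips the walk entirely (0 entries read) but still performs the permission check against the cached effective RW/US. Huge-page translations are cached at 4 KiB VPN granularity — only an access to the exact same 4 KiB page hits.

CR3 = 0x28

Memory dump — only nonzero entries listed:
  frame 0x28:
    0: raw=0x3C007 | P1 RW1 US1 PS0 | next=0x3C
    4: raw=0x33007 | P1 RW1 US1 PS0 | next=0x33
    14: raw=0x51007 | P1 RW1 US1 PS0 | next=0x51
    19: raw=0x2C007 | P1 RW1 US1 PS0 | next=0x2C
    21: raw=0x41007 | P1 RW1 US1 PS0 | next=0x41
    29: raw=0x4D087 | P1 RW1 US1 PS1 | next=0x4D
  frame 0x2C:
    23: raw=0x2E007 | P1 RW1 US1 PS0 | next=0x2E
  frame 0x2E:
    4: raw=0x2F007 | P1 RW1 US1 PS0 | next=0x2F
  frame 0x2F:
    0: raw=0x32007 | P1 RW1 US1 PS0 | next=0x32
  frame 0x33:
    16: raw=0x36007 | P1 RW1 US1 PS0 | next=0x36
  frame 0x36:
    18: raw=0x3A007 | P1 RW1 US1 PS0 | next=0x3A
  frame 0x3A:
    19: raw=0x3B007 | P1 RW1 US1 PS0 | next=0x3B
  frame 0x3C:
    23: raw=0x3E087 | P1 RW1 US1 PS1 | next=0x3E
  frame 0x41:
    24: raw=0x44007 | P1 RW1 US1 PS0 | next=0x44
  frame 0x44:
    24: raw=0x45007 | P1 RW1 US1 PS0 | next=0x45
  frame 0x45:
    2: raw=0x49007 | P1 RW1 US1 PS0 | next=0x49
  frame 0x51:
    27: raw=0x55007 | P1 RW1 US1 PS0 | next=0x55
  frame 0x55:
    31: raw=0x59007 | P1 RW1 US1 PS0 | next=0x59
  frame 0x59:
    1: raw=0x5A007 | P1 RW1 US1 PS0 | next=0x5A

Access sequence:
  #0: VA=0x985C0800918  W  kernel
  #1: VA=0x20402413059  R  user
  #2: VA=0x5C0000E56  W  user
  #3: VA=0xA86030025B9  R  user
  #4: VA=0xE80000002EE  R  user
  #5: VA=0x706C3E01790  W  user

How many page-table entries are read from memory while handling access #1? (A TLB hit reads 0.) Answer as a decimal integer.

Trace:
#0 VA=0x985C0800918 (w,kernel):
  L0: frame=0x28 idx=19 entry=0x2C007 [P=1 RW=1 US=1 PS=0]
  L1: frame=0x2C idx=23 entry=0x2E007 [P=1 RW=1 US=1 PS=0]
  L2: frame=0x2E idx=4 entry=0x2F007 [P=1 RW=1 US=1 PS=0]
  L3: frame=0x2F idx=0 entry=0x32007 [P=1 RW=1 US=1 PS=0]
  → PA=0x32918  (4 entries read)
#1 VA=0x20402413059 (r,user):
  L0: frame=0x28 idx=4 entry=0x33007 [P=1 RW=1 US=1 PS=0]
  L1: frame=0x33 idx=16 entry=0x36007 [P=1 RW=1 US=1 PS=0]
  L2: frame=0x36 idx=18 entry=0x3A007 [P=1 RW=1 US=1 PS=0]
  L3: frame=0x3A idx=19 entry=0x3B007 [P=1 RW=1 US=1 PS=0]
  → PA=0x3B059  (4 entries read)
#2 VA=0x5C0000E56 (w,user):
  L0: frame=0x28 idx=0 entry=0x3C007 [P=1 RW=1 US=1 PS=0]
  L1: frame=0x3C idx=23 entry=0x3E087 [P=1 RW=1 US=1 PS=1]
  → PA=0x3EE56 (huge @L1)  (2 entries read)
#3 VA=0xA86030025B9 (r,user):
  L0: frame=0x28 idx=21 entry=0x41007 [P=1 RW=1 US=1 PS=0]
  L1: frame=0x41 idx=24 entry=0x44007 [P=1 RW=1 US=1 PS=0]
  L2: frame=0x44 idx=24 entry=0x45007 [P=1 RW=1 US=1 PS=0]
  L3: frame=0x45 idx=2 entry=0x49007 [P=1 RW=1 US=1 PS=0]
  → PA=0x495B9  (4 entries read)
#4 VA=0xE80000002EE (r,user):
  L0: frame=0x28 idx=29 entry=0x4D087 [P=1 RW=1 US=1 PS=1]
  → PA=0x4D2EE (huge @L0)  (1 entries read)
#5 VA=0x706C3E01790 (w,user):
  L0: frame=0x28 idx=14 entry=0x51007 [P=1 RW=1 US=1 PS=0]
  L1: frame=0x51 idx=27 entry=0x55007 [P=1 RW=1 US=1 PS=0]
  L2: frame=0x55 idx=31 entry=0x59007 [P=1 RW=1 US=1 PS=0]
  L3: frame=0x59 idx=1 entry=0x5A007 [P=1 RW=1 US=1 PS=0]
  → PA=0x5A790  (4 entries read)

Entries read for #1: 4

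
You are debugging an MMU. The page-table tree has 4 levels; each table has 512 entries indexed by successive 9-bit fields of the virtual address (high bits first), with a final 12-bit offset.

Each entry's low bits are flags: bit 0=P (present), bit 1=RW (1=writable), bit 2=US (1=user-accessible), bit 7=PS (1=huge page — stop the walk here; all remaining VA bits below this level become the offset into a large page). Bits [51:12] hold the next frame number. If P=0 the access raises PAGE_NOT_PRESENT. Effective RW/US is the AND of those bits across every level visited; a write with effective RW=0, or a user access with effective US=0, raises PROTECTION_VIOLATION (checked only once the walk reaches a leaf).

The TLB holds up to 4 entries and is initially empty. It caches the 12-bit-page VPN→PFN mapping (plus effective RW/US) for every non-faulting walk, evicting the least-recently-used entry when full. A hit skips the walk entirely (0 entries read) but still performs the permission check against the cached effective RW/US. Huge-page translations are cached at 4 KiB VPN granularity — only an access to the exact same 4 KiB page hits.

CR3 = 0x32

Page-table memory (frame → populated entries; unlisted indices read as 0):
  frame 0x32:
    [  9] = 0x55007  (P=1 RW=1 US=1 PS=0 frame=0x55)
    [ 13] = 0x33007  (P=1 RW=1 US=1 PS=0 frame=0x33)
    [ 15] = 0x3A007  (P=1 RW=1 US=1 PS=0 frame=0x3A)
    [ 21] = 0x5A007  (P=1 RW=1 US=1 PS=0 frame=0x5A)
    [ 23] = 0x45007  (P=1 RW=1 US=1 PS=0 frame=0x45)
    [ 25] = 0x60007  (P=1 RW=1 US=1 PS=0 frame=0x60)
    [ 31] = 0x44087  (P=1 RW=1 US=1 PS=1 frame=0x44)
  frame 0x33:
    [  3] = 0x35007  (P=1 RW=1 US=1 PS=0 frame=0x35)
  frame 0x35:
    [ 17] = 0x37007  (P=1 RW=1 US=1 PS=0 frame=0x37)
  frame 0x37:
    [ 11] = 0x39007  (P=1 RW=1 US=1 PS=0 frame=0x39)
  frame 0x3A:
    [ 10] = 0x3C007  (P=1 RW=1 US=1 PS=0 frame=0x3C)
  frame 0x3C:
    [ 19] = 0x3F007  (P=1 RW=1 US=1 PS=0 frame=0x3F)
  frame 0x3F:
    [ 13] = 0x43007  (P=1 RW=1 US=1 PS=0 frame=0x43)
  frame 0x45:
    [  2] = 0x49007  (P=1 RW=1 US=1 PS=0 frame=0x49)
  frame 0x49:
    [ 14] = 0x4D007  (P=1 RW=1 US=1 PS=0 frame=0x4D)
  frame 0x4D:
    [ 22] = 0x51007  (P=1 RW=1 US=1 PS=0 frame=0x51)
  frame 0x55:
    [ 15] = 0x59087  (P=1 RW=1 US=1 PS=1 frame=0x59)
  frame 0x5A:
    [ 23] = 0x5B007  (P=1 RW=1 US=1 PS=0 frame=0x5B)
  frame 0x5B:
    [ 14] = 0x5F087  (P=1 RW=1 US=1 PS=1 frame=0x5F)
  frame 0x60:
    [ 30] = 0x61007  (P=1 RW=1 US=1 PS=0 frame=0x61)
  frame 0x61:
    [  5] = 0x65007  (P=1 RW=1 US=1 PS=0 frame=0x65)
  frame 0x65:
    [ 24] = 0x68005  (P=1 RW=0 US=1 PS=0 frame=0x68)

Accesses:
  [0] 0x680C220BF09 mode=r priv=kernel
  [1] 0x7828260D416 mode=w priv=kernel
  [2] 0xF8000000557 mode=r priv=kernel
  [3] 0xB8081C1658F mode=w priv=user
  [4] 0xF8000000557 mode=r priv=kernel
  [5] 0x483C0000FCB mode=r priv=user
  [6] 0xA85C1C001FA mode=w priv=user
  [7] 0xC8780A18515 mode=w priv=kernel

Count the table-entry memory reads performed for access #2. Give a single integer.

Trace:
#0 VA=0x680C220BF09 (r,kernel):
  lvl0: tbl 0x32, slot 13 ⇒ 0x33007 (P1/RW1/US1/PS0)
  lvl1: tbl 0x33, slot 3 ⇒ 0x35007 (P1/RW1/US1/PS0)
  lvl2: tbl 0x35, slot 17 ⇒ 0x37007 (P1/RW1/US1/PS0)
  lvl3: tbl 0x37, slot 11 ⇒ 0x39007 (P1/RW1/US1/PS0)
  ⇒ phys 0x39F09  [4 reads]
#1 VA=0x7828260D416 (w,kernel):
  lvl0: tbl 0x32, slot 15 ⇒ 0x3A007 (P1/RW1/US1/PS0)
  lvl1: tbl 0x3A, slot 10 ⇒ 0x3C007 (P1/RW1/US1/PS0)
  lvl2: tbl 0x3C, slot 19 ⇒ 0x3F007 (P1/RW1/US1/PS0)
  lvl3: tbl 0x3F, slot 13 ⇒ 0x43007 (P1/RW1/US1/PS0)
  ⇒ phys 0x43416  [4 reads]
#2 VA=0xF8000000557 (r,kernel):
  lvl0: tbl 0x32, slot 31 ⇒ 0x44087 (P1/RW1/US1/PS1)
  ⇒ phys 0x44557 (huge @L0)  [1 reads]
#3 VA=0xB8081C1658F (w,user):
  lvl0: tbl 0x32, slot 23 ⇒ 0x45007 (P1/RW1/US1/PS0)
  lvl1: tbl 0x45, slot 2 ⇒ 0x49007 (P1/RW1/US1/PS0)
  lvl2: tbl 0x49, slot 14 ⇒ 0x4D007 (P1/RW1/US1/PS0)
  lvl3: tbl 0x4D, slot 22 ⇒ 0x51007 (P1/RW1/US1/PS0)
  ⇒ phys 0x5158F  [4 reads]
#4 VA=0xF8000000557 (r,kernel):
  TLB hit vpn=0xF8000000 → PA=0x44557
#5 VA=0x483C0000FCB (r,user):
  lvl0: tbl 0x32, slot 9 ⇒ 0x55007 (P1/RW1/US1/PS0)
  lvl1: tbl 0x55, slot 15 ⇒ 0x59087 (P1/RW1/US1/PS1)
  ⇒ phys 0x59FCB (huge @L1)  [2 reads]
#6 VA=0xA85C1C001FA (w,user):
  lvl0: tbl 0x32, slot 21 ⇒ 0x5A007 (P1/RW1/US1/PS0)
  lvl1: tbl 0x5A, slot 23 ⇒ 0x5B007 (P1/RW1/US1/PS0)
  lvl2: tbl 0x5B, slot 14 ⇒ 0x5F087 (P1/RW1/US1/PS1)
  ⇒ phys 0x5F1FA (huge @L2)  [3 reads]
#7 VA=0xC8780A18515 (w,kernel):
  lvl0: tbl 0x32, slot 25 ⇒ 0x60007 (P1/RW1/US1/PS0)
  lvl1: tbl 0x60, slot 30 ⇒ 0x61007 (P1/RW1/US1/PS0)
  lvl2: tbl 0x61, slot 5 ⇒ 0x65007 (P1/RW1/US1/PS0)
  lvl3: tbl 0x65, slot 24 ⇒ 0x68005 (P1/RW0/US1/PS0)
  ⇒ fault: PROTECTION_VIOLATION  — 4 lookups

Entries read for #2: 1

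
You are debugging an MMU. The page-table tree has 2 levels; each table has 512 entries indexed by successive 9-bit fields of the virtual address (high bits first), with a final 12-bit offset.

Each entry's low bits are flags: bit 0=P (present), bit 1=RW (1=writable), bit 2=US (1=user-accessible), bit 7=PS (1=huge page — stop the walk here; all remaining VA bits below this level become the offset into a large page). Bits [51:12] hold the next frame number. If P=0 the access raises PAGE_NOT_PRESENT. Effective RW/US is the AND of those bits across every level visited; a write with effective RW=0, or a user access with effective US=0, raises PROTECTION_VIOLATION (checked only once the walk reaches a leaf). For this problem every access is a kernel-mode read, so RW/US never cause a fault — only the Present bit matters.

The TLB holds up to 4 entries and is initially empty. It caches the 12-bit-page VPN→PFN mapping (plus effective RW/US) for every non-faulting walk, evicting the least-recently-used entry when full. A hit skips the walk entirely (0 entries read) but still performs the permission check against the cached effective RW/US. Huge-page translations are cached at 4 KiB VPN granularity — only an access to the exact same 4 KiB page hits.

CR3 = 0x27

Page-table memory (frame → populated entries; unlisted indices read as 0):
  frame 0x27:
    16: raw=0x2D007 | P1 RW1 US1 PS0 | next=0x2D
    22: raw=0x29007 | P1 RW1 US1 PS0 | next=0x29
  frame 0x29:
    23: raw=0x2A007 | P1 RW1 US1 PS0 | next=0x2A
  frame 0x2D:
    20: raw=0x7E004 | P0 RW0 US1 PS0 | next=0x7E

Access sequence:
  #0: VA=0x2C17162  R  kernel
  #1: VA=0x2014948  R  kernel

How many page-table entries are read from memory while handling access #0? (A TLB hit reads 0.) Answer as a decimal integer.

Walk each access:
#0 VA=0x2C17162 (r,kernel):
  [0] read 0x27 idx=22: raw=0x29007 flags P=1 W=1 U=1 S=0
  [1] read 0x29 idx=23: raw=0x2A007 flags P=1 W=1 U=1 S=0
  ⇒ phys 0x2A162  [2 reads]
#1 VA=0x2014948 (r,kernel):
  [0] read 0x27 idx=16: raw=0x2D007 flags P=1 W=1 U=1 S=0
  [1] read 0x2D idx=20: raw=0x7E004 flags P=0 W=0 U=1 S=0
  → PAGE_NOT_PRESENT  (2 entries read)

Entries read for #0: 2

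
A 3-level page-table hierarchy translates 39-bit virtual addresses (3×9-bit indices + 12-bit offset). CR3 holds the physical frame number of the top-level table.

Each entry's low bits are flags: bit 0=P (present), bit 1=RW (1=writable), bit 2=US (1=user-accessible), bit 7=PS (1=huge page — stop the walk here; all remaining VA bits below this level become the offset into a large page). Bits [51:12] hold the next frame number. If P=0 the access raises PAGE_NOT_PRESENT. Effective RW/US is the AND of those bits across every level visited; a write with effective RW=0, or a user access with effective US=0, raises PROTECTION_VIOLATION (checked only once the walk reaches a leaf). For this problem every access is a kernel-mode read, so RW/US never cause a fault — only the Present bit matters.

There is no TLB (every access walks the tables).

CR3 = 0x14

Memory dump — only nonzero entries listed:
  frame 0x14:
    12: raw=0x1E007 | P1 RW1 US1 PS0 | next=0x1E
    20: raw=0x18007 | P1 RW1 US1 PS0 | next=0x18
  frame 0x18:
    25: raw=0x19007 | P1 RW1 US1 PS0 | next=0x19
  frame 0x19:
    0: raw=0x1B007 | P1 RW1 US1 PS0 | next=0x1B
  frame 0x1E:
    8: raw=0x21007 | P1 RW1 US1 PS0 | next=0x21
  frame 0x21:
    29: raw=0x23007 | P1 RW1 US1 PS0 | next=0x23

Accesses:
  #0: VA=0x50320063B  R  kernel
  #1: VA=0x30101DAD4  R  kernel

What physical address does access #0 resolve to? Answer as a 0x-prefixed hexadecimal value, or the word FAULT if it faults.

Walk each access:
#0 VA=0x50320063B (r,kernel):
  lvl0: tbl 0x14, slot 20 ⇒ 0x18007 (P1/RW1/US1/PS0)
  lvl1: tbl 0x18, slot 25 ⇒ 0x19007 (P1/RW1/US1/PS0)
  lvl2: tbl 0x19, slot 0 ⇒ 0x1B007 (P1/RW1/US1/PS0)
  ⇒ phys 0x1B63B  [3 reads]
#1 VA=0x30101DAD4 (r,kernel):
  lvl0: tbl 0x14, slot 12 ⇒ 0x1E007 (P1/RW1/US1/PS0)
  lvl1: tbl 0x1E, slot 8 ⇒ 0x21007 (P1/RW1/US1/PS0)
  lvl2: tbl 0x21, slot 29 ⇒ 0x23007 (P1/RW1/US1/PS0)
  ⇒ phys 0x23AD4  [3 reads]

Access #0 PA: 0x1B63B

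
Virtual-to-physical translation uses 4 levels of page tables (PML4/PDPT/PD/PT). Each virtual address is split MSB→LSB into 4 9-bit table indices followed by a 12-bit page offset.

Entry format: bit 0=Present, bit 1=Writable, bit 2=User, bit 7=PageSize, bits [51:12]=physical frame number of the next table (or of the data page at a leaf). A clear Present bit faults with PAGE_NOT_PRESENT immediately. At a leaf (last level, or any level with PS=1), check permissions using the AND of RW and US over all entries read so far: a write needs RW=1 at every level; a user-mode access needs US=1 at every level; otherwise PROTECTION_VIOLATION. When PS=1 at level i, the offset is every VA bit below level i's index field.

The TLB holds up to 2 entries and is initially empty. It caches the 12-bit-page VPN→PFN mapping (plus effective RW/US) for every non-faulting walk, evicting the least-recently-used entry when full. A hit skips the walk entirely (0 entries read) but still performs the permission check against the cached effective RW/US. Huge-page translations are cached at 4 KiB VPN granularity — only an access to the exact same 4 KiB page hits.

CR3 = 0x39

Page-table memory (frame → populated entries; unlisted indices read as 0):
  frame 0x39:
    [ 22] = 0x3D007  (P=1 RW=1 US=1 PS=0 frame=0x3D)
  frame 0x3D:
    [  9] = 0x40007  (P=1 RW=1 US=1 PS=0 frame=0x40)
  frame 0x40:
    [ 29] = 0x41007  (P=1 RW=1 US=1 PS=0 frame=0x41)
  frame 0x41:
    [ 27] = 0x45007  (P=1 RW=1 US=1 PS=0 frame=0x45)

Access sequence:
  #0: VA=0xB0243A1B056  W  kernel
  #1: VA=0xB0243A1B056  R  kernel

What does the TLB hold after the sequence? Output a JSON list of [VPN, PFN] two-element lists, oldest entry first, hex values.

Per-access translation:
#0 VA=0xB0243A1B056 (w,kernel):
  L0 @0x39[22] → 0x3D007  P=1,RW=1,US=1,PS=0
  L1 @0x3D[9] → 0x40007  P=1,RW=1,US=1,PS=0
  L2 @0x40[29] → 0x41007  P=1,RW=1,US=1,PS=0
  L3 @0x41[27] → 0x45007  P=1,RW=1,US=1,PS=0
  ⇒ phys 0x45056  [4 reads]
#1 VA=0xB0243A1B056 (r,kernel):
  TLB hit vpn=0xB0243A1B → PA=0x45056

TLB: [["0xB0243A1B", "0x45"]]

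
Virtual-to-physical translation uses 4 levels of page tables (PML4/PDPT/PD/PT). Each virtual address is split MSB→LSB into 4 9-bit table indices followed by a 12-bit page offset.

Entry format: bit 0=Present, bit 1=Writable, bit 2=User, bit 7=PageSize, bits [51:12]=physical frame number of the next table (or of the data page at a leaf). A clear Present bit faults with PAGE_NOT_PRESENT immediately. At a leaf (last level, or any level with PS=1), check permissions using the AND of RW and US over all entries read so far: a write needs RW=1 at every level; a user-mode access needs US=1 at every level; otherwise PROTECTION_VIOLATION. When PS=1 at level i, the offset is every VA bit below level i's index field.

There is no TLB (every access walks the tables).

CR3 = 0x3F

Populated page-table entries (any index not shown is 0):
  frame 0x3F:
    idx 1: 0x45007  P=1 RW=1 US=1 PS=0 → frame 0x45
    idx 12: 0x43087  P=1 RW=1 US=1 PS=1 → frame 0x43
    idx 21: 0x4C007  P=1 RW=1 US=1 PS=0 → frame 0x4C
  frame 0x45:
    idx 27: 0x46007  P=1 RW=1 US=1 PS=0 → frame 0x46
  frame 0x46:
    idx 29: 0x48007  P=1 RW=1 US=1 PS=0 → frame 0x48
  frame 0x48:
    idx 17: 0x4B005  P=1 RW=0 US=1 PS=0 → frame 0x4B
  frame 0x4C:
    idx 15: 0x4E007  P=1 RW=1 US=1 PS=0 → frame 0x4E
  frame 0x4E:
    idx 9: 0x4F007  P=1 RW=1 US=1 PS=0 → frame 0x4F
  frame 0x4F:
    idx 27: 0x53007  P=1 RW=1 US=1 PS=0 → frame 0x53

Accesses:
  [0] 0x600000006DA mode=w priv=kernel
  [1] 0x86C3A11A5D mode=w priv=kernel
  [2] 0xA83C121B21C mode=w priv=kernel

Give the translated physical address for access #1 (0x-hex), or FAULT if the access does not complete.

Trace:
#0 VA=0x600000006DA (w,kernel):
  L0 @0x3F[12] → 0x43087  P=1,RW=1,US=1,PS=1
  ⇒ phys 0x436DA (huge @L0)  [1 reads]
#1 VA=0x86C3A11A5D (w,kernel):
  L0 @0x3F[1] → 0x45007  P=1,RW=1,US=1,PS=0
  L1 @0x45[27] → 0x46007  P=1,RW=1,US=1,PS=0
  L2 @0x46[29] → 0x48007  P=1,RW=1,US=1,PS=0
  L3 @0x48[17] → 0x4B005  P=1,RW=0,US=1,PS=0
  ⇒ fault: PROTECTION_VIOLATION  — 4 lookups
#2 VA=0xA83C121B21C (w,kernel):
  L0 @0x3F[21] → 0x4C007  P=1,RW=1,US=1,PS=0
  L1 @0x4C[15] → 0x4E007  P=1,RW=1,US=1,PS=0
  L2 @0x4E[9] → 0x4F007  P=1,RW=1,US=1,PS=0
  L3 @0x4F[27] → 0x53007  P=1,RW=1,US=1,PS=0
  ⇒ phys 0x5321C  [4 reads]

Access #1 PA: FAULT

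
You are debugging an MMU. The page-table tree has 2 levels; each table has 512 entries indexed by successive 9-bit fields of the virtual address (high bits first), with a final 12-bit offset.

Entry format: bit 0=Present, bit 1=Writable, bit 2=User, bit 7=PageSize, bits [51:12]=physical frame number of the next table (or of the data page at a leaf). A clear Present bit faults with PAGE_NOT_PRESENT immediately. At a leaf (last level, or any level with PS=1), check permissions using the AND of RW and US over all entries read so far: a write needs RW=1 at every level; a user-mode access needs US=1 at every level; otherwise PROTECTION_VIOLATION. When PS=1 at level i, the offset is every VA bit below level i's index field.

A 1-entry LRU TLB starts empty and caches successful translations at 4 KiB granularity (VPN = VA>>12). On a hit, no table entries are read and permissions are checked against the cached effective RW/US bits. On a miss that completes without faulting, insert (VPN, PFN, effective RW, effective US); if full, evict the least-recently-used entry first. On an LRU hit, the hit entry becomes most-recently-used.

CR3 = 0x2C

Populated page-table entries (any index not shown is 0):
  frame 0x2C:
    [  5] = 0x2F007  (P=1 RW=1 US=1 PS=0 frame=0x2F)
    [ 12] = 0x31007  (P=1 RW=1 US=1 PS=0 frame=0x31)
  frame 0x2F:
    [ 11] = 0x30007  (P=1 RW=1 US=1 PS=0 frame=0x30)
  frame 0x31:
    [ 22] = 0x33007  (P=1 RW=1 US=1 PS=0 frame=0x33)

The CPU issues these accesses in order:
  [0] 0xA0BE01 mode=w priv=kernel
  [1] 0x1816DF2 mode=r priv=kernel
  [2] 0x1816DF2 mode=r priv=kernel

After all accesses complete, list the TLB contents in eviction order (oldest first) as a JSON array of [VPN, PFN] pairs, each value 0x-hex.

Walk each access:
#0 VA=0xA0BE01 (w,kernel):
  lvl0: tbl 0x2C, slot 5 ⇒ 0x2F007 (P1/RW1/US1/PS0)
  lvl1: tbl 0x2F, slot 11 ⇒ 0x30007 (P1/RW1/US1/PS0)
  → PA=0x30E01  (2 entries read)
#1 VA=0x1816DF2 (r,kernel):
  lvl0: tbl 0x2C, slot 12 ⇒ 0x31007 (P1/RW1/US1/PS0)
  lvl1: tbl 0x31, slot 22 ⇒ 0x33007 (P1/RW1/US1/PS0)
  → PA=0x33DF2  (2 entries read)
#2 VA=0x1816DF2 (r,kernel):
  TLB hit vpn=0x1816 → PA=0x33DF2

TLB: [["0x1816", "0x33"]]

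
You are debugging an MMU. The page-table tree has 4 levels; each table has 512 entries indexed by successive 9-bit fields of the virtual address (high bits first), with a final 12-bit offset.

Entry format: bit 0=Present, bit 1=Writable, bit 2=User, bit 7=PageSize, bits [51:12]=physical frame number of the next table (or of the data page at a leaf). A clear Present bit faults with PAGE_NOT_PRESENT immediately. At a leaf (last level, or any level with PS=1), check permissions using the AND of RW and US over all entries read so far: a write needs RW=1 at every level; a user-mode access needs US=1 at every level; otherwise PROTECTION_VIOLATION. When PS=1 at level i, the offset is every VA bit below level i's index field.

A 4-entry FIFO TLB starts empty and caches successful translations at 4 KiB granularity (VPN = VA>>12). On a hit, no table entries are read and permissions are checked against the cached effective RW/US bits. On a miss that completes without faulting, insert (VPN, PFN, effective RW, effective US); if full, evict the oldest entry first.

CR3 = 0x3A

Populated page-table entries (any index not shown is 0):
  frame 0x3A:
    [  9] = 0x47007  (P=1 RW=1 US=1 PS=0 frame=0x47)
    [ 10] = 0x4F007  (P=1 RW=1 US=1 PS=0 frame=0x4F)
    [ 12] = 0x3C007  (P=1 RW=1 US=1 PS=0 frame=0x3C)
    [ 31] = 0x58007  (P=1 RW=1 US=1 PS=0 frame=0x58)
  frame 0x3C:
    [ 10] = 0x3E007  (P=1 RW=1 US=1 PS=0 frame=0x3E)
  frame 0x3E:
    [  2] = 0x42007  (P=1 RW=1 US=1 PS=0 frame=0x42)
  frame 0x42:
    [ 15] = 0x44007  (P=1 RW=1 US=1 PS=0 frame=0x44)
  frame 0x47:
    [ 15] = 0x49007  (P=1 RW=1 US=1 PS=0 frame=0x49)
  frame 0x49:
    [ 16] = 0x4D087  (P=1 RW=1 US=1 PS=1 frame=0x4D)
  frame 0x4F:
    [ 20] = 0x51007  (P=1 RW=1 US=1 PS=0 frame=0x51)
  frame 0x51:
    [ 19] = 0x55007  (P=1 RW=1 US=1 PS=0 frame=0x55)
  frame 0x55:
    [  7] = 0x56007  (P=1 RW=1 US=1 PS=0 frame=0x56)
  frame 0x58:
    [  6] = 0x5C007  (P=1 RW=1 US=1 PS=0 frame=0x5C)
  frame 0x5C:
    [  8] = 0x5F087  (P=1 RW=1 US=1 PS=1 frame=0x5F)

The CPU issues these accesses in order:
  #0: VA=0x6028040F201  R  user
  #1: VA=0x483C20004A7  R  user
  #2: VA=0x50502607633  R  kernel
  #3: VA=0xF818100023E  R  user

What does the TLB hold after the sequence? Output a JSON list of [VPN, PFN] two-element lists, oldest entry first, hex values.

Walk each access:
#0 VA=0x6028040F201 (r,user):
  L0: frame=0x3A idx=12 entry=0x3C007 [P=1 RW=1 US=1 PS=0]
  L1: frame=0x3C idx=10 entry=0x3E007 [P=1 RW=1 US=1 PS=0]
  L2: frame=0x3E idx=2 entry=0x42007 [P=1 RW=1 US=1 PS=0]
  L3: frame=0x42 idx=15 entry=0x44007 [P=1 RW=1 US=1 PS=0]
  ⇒ phys 0x44201  [4 reads]
#1 VA=0x483C20004A7 (r,user):
  L0: frame=0x3A idx=9 entry=0x47007 [P=1 RW=1 US=1 PS=0]
  L1: frame=0x47 idx=15 entry=0x49007 [P=1 RW=1 US=1 PS=0]
  L2: frame=0x49 idx=16 entry=0x4D087 [P=1 RW=1 US=1 PS=1]
  ⇒ phys 0x4D4A7 (huge @L2)  [3 reads]
#2 VA=0x50502607633 (r,kernel):
  L0: frame=0x3A idx=10 entry=0x4F007 [P=1 RW=1 US=1 PS=0]
  L1: frame=0x4F idx=20 entry=0x51007 [P=1 RW=1 US=1 PS=0]
  L2: frame=0x51 idx=19 entry=0x55007 [P=1 RW=1 US=1 PS=0]
  L3: frame=0x55 idx=7 entry=0x56007 [P=1 RW=1 US=1 PS=0]
  ⇒ phys 0x56633  [4 reads]
#3 VA=0xF818100023E (r,user):
  L0: frame=0x3A idx=31 entry=0x58007 [P=1 RW=1 US=1 PS=0]
  L1: frame=0x58 idx=6 entry=0x5C007 [P=1 RW=1 US=1 PS=0]
  L2: frame=0x5C idx=8 entry=0x5F087 [P=1 RW=1 US=1 PS=1]
  ⇒ phys 0x5F23E (huge @L2)  [3 reads]

TLB: [["0x6028040F", "0x44"], ["0x483C2000", "0x4D"], ["0x50502607", "0x56"], ["0xF8181000", "0x5F"]]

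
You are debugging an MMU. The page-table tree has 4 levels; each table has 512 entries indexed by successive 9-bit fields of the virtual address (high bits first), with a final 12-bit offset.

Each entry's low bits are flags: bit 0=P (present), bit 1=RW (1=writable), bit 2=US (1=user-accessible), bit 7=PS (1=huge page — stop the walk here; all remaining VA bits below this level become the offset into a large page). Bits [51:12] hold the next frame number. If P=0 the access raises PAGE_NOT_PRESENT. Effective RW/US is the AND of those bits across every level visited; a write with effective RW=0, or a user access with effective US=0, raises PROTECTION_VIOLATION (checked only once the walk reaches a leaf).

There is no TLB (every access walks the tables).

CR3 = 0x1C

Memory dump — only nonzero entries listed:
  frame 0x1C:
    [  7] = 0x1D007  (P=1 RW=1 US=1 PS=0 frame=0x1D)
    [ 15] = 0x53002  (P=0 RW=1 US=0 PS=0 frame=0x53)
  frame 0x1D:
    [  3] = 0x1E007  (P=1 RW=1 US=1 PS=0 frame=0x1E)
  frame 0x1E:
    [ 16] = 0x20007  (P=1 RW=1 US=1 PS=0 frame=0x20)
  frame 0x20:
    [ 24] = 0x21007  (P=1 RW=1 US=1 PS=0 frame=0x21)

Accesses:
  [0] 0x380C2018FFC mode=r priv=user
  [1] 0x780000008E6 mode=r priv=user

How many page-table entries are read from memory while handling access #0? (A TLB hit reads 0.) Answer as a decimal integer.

Walk each access:
#0 VA=0x380C2018FFC (r,user):
  L0 @0x1C[7] → 0x1D007  P=1,RW=1,US=1,PS=0
  L1 @0x1D[3] → 0x1E007  P=1,RW=1,US=1,PS=0
  L2 @0x1E[16] → 0x20007  P=1,RW=1,US=1,PS=0
  L3 @0x20[24] → 0x21007  P=1,RW=1,US=1,PS=0
  ⇒ phys 0x21FFC  [4 reads]
#1 VA=0x780000008E6 (r,user):
  L0 @0x1C[15] → 0x53002  P=0,RW=1,US=0,PS=0
  → PAGE_NOT_PRESENT  (1 entries read)

Entries read for #0: 4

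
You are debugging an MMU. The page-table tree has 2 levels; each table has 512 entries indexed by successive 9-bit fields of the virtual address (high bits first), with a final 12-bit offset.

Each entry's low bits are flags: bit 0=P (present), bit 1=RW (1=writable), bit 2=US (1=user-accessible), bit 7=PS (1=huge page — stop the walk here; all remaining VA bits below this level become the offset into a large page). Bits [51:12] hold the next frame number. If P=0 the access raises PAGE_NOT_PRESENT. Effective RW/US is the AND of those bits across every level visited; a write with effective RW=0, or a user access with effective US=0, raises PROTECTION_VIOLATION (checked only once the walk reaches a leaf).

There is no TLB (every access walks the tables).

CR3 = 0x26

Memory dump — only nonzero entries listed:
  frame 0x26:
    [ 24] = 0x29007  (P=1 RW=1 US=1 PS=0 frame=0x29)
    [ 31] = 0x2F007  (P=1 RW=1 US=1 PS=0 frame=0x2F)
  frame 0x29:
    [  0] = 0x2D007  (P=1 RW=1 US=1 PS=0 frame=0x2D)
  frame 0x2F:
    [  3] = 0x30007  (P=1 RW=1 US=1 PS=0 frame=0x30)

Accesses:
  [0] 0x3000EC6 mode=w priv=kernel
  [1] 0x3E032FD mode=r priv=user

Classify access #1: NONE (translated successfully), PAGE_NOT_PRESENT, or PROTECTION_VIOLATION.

Trace:
#0 VA=0x3000EC6 (w,kernel):
  [0] read 0x26 idx=24: raw=0x29007 flags P=1 W=1 U=1 S=0
  [1] read 0x29 idx=0: raw=0x2D007 flags P=1 W=1 U=1 S=0
  → PA=0x2DEC6  (2 entries read)
#1 VA=0x3E032FD (r,user):
  [0] read 0x26 idx=31: raw=0x2F007 flags P=1 W=1 U=1 S=0
  [1] read 0x2F idx=3: raw=0x30007 flags P=1 W=1 U=1 S=0
  → PA=0x302FD  (2 entries read)

Access #1 fault: NONE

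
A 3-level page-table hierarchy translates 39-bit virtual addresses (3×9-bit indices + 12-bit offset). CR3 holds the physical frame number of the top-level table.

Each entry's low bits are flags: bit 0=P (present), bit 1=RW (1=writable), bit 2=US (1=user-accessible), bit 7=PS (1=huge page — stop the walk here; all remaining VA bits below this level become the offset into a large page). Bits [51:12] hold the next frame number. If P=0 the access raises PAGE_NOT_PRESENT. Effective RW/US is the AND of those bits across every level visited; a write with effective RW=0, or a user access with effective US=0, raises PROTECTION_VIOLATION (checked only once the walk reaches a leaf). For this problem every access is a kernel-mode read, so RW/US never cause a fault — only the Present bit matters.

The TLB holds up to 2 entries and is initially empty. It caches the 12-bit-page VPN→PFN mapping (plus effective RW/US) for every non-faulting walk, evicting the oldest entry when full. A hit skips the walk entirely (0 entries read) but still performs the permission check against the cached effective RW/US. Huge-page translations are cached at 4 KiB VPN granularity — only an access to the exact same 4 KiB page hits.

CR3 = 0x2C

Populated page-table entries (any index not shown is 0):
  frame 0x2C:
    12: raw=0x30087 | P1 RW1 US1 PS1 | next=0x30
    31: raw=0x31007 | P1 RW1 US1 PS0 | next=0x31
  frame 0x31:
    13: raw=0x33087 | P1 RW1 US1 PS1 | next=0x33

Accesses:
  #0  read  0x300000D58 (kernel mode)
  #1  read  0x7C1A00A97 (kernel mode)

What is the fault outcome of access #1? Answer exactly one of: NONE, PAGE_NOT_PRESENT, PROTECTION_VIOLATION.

Walk each access:
#0 VA=0x300000D58 (r,kernel):
  lvl0: tbl 0x2C, slot 12 ⇒ 0x30087 (P1/RW1/US1/PS1)
  ⇒ phys 0x30D58 (huge @L0)  [1 reads]
#1 VA=0x7C1A00A97 (r,kernel):
  lvl0: tbl 0x2C, slot 31 ⇒ 0x31007 (P1/RW1/US1/PS0)
  lvl1: tbl 0x31, slot 13 ⇒ 0x33087 (P1/RW1/US1/PS1)
  ⇒ phys 0x33A97 (huge @L1)  [2 reads]

Access #1 fault: NONE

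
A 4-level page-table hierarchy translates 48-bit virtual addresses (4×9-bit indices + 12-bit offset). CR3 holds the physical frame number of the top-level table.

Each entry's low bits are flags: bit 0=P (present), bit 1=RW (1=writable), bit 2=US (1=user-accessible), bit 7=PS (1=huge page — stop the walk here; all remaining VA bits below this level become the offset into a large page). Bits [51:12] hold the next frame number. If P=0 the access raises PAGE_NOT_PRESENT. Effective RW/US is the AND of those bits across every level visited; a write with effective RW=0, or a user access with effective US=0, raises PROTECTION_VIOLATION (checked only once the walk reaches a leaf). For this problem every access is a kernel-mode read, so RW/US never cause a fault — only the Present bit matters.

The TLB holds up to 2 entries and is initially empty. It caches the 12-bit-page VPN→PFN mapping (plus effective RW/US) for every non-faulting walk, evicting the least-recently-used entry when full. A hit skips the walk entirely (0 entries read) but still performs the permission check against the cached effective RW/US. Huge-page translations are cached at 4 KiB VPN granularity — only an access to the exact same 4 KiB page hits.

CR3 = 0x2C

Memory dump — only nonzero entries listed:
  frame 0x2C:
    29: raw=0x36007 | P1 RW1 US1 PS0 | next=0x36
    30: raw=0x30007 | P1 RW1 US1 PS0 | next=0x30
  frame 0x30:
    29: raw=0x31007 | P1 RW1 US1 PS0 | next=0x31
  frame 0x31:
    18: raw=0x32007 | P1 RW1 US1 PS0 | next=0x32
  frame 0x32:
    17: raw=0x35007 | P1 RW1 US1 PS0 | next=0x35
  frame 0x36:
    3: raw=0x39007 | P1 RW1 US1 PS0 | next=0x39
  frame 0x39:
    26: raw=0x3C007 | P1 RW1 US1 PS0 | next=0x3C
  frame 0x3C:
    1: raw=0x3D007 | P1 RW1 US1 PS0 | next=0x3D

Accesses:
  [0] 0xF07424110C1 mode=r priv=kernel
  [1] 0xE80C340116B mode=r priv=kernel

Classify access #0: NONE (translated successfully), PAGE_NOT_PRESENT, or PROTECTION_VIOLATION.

Per-access translation:
#0 VA=0xF07424110C1 (r,kernel):
  L0 @0x2C[30] → 0x30007  P=1,RW=1,US=1,PS=0
  L1 @0x30[29] → 0x31007  P=1,RW=1,US=1,PS=0
  L2 @0x31[18] → 0x32007  P=1,RW=1,US=1,PS=0
  L3 @0x32[17] → 0x35007  P=1,RW=1,US=1,PS=0
  → PA=0x350C1  (4 entries read)
#1 VA=0xE80C340116B (r,kernel):
  L0 @0x2C[29] → 0x36007  P=1,RW=1,US=1,PS=0
  L1 @0x36[3] → 0x39007  P=1,RW=1,US=1,PS=0
  L2 @0x39[26] → 0x3C007  P=1,RW=1,US=1,PS=0
  L3 @0x3C[1] → 0x3D007  P=1,RW=1,US=1,PS=0
  → PA=0x3D16B  (4 entries read)

Access #0 fault: NONE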